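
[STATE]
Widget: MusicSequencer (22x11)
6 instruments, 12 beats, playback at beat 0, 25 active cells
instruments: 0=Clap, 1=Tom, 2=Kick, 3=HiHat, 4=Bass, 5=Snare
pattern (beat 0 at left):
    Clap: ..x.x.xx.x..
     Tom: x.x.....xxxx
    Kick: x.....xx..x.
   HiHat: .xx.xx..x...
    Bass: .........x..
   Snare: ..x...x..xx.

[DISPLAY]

      ▼12345678901    
  Clap··█·█·██·█··    
   Tom█·█·····████    
  Kick█·····██··█·    
 HiHat·██·██··█···    
  Bass·········█··    
 Snare··█···█··██·    
                      
                      
                      
                      


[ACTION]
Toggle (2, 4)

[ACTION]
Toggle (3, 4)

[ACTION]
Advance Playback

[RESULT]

      0▼2345678901    
  Clap··█·█·██·█··    
   Tom█·█·····████    
  Kick█···█·██··█·    
 HiHat·██··█··█···    
  Bass·········█··    
 Snare··█···█··██·    
                      
                      
                      
                      


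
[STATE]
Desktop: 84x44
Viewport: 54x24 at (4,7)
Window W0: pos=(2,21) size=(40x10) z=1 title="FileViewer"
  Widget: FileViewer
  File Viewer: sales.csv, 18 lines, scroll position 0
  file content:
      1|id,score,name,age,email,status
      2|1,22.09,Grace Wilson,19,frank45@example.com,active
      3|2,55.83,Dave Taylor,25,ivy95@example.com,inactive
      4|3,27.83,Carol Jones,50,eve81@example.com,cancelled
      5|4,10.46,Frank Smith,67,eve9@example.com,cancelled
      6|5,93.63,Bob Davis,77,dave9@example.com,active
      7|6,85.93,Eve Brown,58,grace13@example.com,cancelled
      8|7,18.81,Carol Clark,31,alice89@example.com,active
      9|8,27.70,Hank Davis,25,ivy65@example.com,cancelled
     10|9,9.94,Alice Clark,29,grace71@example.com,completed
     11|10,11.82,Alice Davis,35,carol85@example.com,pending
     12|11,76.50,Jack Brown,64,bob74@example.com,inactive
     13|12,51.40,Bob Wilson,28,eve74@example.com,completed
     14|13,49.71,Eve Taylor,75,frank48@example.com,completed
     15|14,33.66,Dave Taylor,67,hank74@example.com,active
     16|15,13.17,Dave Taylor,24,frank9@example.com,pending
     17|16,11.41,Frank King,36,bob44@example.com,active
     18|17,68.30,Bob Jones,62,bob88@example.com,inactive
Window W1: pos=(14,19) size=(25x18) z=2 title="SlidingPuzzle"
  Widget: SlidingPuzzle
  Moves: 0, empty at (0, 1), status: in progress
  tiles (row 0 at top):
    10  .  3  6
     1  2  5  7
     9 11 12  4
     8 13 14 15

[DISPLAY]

                                                      
                                                      
                                                      
                                                      
                                                      
                                                      
                                                      
                                                      
                                                      
                                                      
                                                      
                                                      
          ┏━━━━━━━━━━━━━━━━━━━━━━━┓                   
          ┃ SlidingPuzzle         ┃                   
━━━━━━━━━━┠───────────────────────┨━━┓                
FileViewer┃┌────┬────┬────┬────┐  ┃  ┃                
──────────┃│ 10 │    │  3 │  6 │  ┃──┨                
d,score,na┃├────┼────┼────┼────┤  ┃ ▲┃                
,22.09,Gra┃│  1 │  2 │  5 │  7 │  ┃p█┃                
,55.83,Dav┃├────┼────┼────┼────┤  ┃.░┃                
,27.83,Car┃│  9 │ 11 │ 12 │  4 │  ┃.░┃                
,10.46,Fra┃├────┼────┼────┼────┤  ┃c░┃                
,93.63,Bob┃│  8 │ 13 │ 14 │ 15 │  ┃o▼┃                
━━━━━━━━━━┃└────┴────┴────┴────┘  ┃━━┛                


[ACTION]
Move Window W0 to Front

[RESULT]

                                                      
                                                      
                                                      
                                                      
                                                      
                                                      
                                                      
                                                      
                                                      
                                                      
                                                      
                                                      
          ┏━━━━━━━━━━━━━━━━━━━━━━━┓                   
          ┃ SlidingPuzzle         ┃                   
━━━━━━━━━━━━━━━━━━━━━━━━━━━━━━━━━━━━━┓                
FileViewer                           ┃                
─────────────────────────────────────┨                
d,score,name,age,email,status       ▲┃                
,22.09,Grace Wilson,19,frank45@examp█┃                
,55.83,Dave Taylor,25,ivy95@example.░┃                
,27.83,Carol Jones,50,eve81@example.░┃                
,10.46,Frank Smith,67,eve9@example.c░┃                
,93.63,Bob Davis,77,dave9@example.co▼┃                
━━━━━━━━━━━━━━━━━━━━━━━━━━━━━━━━━━━━━┛                


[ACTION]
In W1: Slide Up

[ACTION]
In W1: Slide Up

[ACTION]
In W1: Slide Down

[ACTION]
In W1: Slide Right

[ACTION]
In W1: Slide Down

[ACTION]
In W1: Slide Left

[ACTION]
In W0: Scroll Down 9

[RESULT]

                                                      
                                                      
                                                      
                                                      
                                                      
                                                      
                                                      
                                                      
                                                      
                                                      
                                                      
                                                      
          ┏━━━━━━━━━━━━━━━━━━━━━━━┓                   
          ┃ SlidingPuzzle         ┃                   
━━━━━━━━━━━━━━━━━━━━━━━━━━━━━━━━━━━━━┓                
FileViewer                           ┃                
─────────────────────────────────────┨                
,9.94,Alice Clark,29,grace71@example▲┃                
0,11.82,Alice Davis,35,carol85@examp░┃                
1,76.50,Jack Brown,64,bob74@example.░┃                
2,51.40,Bob Wilson,28,eve74@example.░┃                
3,49.71,Eve Taylor,75,frank48@exampl█┃                
4,33.66,Dave Taylor,67,hank74@exampl▼┃                
━━━━━━━━━━━━━━━━━━━━━━━━━━━━━━━━━━━━━┛                


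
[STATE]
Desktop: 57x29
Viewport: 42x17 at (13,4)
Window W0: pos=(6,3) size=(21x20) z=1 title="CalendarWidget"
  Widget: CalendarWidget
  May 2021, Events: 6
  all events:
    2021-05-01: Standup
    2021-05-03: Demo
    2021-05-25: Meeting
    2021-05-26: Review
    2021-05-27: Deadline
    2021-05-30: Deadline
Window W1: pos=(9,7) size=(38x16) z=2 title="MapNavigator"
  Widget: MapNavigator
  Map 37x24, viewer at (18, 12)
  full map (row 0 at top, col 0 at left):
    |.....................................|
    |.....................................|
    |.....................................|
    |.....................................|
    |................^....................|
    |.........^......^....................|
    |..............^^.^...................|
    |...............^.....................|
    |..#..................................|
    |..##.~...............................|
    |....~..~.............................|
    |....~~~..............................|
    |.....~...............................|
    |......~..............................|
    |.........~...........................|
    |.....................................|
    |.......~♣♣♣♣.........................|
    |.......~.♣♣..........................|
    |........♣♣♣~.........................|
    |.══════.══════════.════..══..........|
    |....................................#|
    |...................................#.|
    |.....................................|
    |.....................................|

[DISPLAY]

darWidget    ┃                            
─────────────┨                            
May 2021     ┃                            
━━━━━━━━━━━━━━━━━━━━━━━━━━━━━━━━━┓        
pNavigator                       ┃        
─────────────────────────────────┨        
...........^^.^..................┃        
............^....................┃        
.................................┃        
#.~..............................┃        
.~..~............................┃        
.~~~.............................┃        
..~............@.................┃        
...~.............................┃        
......~..........................┃        
.................................┃        
....~♣♣♣♣........................┃        


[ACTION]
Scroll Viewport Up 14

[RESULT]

                                          
                                          
                                          
━━━━━━━━━━━━━┓                            
darWidget    ┃                            
─────────────┨                            
May 2021     ┃                            
━━━━━━━━━━━━━━━━━━━━━━━━━━━━━━━━━┓        
pNavigator                       ┃        
─────────────────────────────────┨        
...........^^.^..................┃        
............^....................┃        
.................................┃        
#.~..............................┃        
.~..~............................┃        
.~~~.............................┃        
..~............@.................┃        


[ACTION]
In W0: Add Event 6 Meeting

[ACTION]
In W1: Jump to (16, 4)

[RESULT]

                                          
                                          
                                          
━━━━━━━━━━━━━┓                            
darWidget    ┃                            
─────────────┨                            
May 2021     ┃                            
━━━━━━━━━━━━━━━━━━━━━━━━━━━━━━━━━┓        
pNavigator                       ┃        
─────────────────────────────────┨        
                                 ┃        
                                 ┃        
.................................┃        
.................................┃        
.................................┃        
.................................┃        
...............@.................┃        


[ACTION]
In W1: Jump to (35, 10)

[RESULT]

                                          
                                          
                                          
━━━━━━━━━━━━━┓                            
darWidget    ┃                            
─────────────┨                            
May 2021     ┃                            
━━━━━━━━━━━━━━━━━━━━━━━━━━━━━━━━━┓        
pNavigator                       ┃        
─────────────────────────────────┨        
.................                ┃        
.................                ┃        
.................                ┃        
.................                ┃        
.................                ┃        
.................                ┃        
...............@.                ┃        


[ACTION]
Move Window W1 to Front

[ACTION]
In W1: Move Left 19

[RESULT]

                                          
                                          
                                          
━━━━━━━━━━━━━┓                            
darWidget    ┃                            
─────────────┨                            
May 2021     ┃                            
━━━━━━━━━━━━━━━━━━━━━━━━━━━━━━━━━┓        
pNavigator                       ┃        
─────────────────────────────────┨        
...............^.................┃        
........^......^.................┃        
.............^^.^................┃        
..............^..................┃        
.#...............................┃        
.##.~............................┃        
...~..~........@.................┃        


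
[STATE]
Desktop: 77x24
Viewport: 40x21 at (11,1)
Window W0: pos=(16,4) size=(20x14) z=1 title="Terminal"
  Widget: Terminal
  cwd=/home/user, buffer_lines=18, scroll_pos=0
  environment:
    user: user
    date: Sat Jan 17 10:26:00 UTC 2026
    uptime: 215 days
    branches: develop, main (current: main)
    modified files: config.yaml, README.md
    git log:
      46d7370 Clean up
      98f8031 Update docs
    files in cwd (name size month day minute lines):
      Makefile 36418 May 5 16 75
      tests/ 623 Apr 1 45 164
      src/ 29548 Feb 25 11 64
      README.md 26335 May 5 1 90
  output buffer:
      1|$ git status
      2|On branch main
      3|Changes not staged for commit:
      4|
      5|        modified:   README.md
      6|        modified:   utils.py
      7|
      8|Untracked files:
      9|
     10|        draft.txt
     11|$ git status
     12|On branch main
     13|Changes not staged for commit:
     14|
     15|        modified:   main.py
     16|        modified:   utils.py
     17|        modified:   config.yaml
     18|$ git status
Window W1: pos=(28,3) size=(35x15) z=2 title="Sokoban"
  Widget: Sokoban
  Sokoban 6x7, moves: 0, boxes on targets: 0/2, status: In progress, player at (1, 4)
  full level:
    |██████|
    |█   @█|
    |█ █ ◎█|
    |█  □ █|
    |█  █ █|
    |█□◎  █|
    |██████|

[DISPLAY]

                                        
                                        
                 ┏━━━━━━━━━━━━━━━━━━━━━━
     ┏━━━━━━━━━━━┃ Sokoban              
     ┃ Terminal  ┠──────────────────────
     ┠───────────┃██████                
     ┃$ git statu┃█   @█                
     ┃On branch m┃█ █ ◎█                
     ┃Changes not┃█  □ █                
     ┃           ┃█  █ █                
     ┃        mod┃█□◎  █                
     ┃        mod┃██████                
     ┃           ┃Moves: 0  0/2         
     ┃Untracked f┃                      
     ┃           ┃                      
     ┃        dra┃                      
     ┗━━━━━━━━━━━┗━━━━━━━━━━━━━━━━━━━━━━
                                        
                                        
                                        
                                        


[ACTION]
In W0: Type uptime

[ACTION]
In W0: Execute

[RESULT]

                                        
                                        
                 ┏━━━━━━━━━━━━━━━━━━━━━━
     ┏━━━━━━━━━━━┃ Sokoban              
     ┃ Terminal  ┠──────────────────────
     ┠───────────┃██████                
     ┃On branch m┃█   @█                
     ┃Changes not┃█ █ ◎█                
     ┃           ┃█  □ █                
     ┃        mod┃█  █ █                
     ┃        mod┃█□◎  █                
     ┃        mod┃██████                
     ┃$ git statu┃Moves: 0  0/2         
     ┃$ uptime   ┃                      
     ┃ 10:00  up ┃                      
     ┃$ █        ┃                      
     ┗━━━━━━━━━━━┗━━━━━━━━━━━━━━━━━━━━━━
                                        
                                        
                                        
                                        


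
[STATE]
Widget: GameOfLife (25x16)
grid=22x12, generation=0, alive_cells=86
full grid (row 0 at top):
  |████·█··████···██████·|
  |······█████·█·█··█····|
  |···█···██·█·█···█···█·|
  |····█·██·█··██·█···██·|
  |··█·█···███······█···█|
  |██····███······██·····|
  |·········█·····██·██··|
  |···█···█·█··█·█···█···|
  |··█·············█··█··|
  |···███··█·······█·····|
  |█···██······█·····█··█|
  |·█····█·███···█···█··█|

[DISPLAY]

Gen: 0                   
████·█··████···██████·   
······█████·█·█··█····   
···█···██·█·█···█···█·   
····█·██·█··██·█···██·   
··█·█···███······█···█   
██····███······██·····   
·········█·····██·██··   
···█···█·█··█·█···█···   
··█·············█··█··   
···███··█·······█·····   
█···██······█·····█··█   
·█····█·███···█···█··█   
                         
                         
                         


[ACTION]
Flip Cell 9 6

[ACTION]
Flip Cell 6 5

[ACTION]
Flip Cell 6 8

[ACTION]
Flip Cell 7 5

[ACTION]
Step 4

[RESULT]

Gen: 4                   
··█·█·······█·█··█·█··   
·█·█·██····█····█··█··   
··██··█····██·███████·   
·····█··········█···██   
··█·······█···█·······   
···█·█·····█··█····███   
···██···██·····███····   
····█···███·····██····   
··██·██·███·····█·····   
··██·██··········█····   
··███·················   
······················   
                         
                         
                         


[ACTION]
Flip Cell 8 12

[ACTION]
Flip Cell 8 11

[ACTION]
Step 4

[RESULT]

Gen: 8                   
··█████····█··········   
·█·····█··██········█·   
·█·█······█·········█·   
·██·██····██·██·····█·   
·██······██·███·······   
·········███·█······█·   
···█····█·········██··   
·····█·████·······█···   
···········█··········   
·······█···██·········   
··········██··········   
······················   
                         
                         
                         


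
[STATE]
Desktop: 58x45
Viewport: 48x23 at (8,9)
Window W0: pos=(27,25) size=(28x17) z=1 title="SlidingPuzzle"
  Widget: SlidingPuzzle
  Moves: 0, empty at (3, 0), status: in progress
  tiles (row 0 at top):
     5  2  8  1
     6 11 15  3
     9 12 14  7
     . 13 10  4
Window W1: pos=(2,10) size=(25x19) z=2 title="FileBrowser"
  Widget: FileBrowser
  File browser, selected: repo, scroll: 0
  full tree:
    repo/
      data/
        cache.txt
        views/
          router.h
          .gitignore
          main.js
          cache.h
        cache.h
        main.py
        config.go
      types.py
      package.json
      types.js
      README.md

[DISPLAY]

                                                
━━━━━━━━━━━━━━━━━━┓                             
Browser           ┃                             
──────────────────┨                             
 repo/            ┃                             
+] data/          ┃                             
ypes.py           ┃                             
ackage.json       ┃                             
ypes.js           ┃                             
EADME.md          ┃                             
                  ┃                             
                  ┃                             
                  ┃                             
                  ┃                             
                  ┃                             
                  ┃                             
                  ┃┏━━━━━━━━━━━━━━━━━━━━━━━━━━┓ 
                  ┃┃ SlidingPuzzle            ┃ 
                  ┃┠──────────────────────────┨ 
━━━━━━━━━━━━━━━━━━┛┃┌────┬────┬────┬────┐     ┃ 
                   ┃│  5 │  2 │  8 │  1 │     ┃ 
                   ┃├────┼────┼────┼────┤     ┃ 
                   ┃│  6 │ 11 │ 15 │  3 │     ┃ 


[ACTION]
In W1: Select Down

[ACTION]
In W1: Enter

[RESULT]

                                                
━━━━━━━━━━━━━━━━━━┓                             
Browser           ┃                             
──────────────────┨                             
 repo/            ┃                             
-] data/          ┃                             
 cache.txt        ┃                             
 [+] views/       ┃                             
 cache.h          ┃                             
 main.py          ┃                             
 config.go        ┃                             
ypes.py           ┃                             
ackage.json       ┃                             
ypes.js           ┃                             
EADME.md          ┃                             
                  ┃                             
                  ┃┏━━━━━━━━━━━━━━━━━━━━━━━━━━┓ 
                  ┃┃ SlidingPuzzle            ┃ 
                  ┃┠──────────────────────────┨ 
━━━━━━━━━━━━━━━━━━┛┃┌────┬────┬────┬────┐     ┃ 
                   ┃│  5 │  2 │  8 │  1 │     ┃ 
                   ┃├────┼────┼────┼────┤     ┃ 
                   ┃│  6 │ 11 │ 15 │  3 │     ┃ 


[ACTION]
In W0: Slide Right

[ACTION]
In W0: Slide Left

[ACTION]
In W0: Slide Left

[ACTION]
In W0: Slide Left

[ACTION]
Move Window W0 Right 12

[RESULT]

                                                
━━━━━━━━━━━━━━━━━━┓                             
Browser           ┃                             
──────────────────┨                             
 repo/            ┃                             
-] data/          ┃                             
 cache.txt        ┃                             
 [+] views/       ┃                             
 cache.h          ┃                             
 main.py          ┃                             
 config.go        ┃                             
ypes.py           ┃                             
ackage.json       ┃                             
ypes.js           ┃                             
EADME.md          ┃                             
                  ┃                             
                  ┃   ┏━━━━━━━━━━━━━━━━━━━━━━━━━
                  ┃   ┃ SlidingPuzzle           
                  ┃   ┠─────────────────────────
━━━━━━━━━━━━━━━━━━┛   ┃┌────┬────┬────┬────┐    
                      ┃│  5 │  2 │  8 │  1 │    
                      ┃├────┼────┼────┼────┤    
                      ┃│  6 │ 11 │ 15 │  3 │    


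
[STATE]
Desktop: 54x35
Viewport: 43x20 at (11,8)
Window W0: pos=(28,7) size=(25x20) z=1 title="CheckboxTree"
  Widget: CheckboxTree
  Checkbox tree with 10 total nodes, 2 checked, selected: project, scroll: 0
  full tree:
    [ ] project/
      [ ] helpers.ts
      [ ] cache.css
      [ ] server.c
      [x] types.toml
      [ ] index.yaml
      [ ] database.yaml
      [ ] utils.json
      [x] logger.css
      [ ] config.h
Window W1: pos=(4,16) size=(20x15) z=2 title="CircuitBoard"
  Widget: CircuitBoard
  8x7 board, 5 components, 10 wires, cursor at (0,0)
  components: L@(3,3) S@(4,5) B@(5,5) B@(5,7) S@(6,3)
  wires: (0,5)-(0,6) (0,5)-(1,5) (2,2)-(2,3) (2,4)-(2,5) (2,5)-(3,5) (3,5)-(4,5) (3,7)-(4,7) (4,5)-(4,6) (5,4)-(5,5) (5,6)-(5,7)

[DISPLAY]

                 ┃ CheckboxTree          ┃ 
                 ┠───────────────────────┨ 
                 ┃>[-] project/          ┃ 
                 ┃   [ ] helpers.ts      ┃ 
                 ┃   [ ] cache.css       ┃ 
                 ┃   [ ] server.c        ┃ 
                 ┃   [x] types.toml      ┃ 
                 ┃   [ ] index.yaml      ┃ 
━━━━━━━━━━━━┓    ┃   [ ] database.yaml   ┃ 
itBoard     ┃    ┃   [ ] utils.json      ┃ 
────────────┨    ┃   [x] logger.css      ┃ 
 2 3 4 5 6 7┃    ┃   [ ] config.h        ┃ 
            ┃    ┃                       ┃ 
            ┃    ┃                       ┃ 
            ┃    ┃                       ┃ 
            ┃    ┃                       ┃ 
      · ─ · ┃    ┃                       ┃ 
            ┃    ┃                       ┃ 
          L ┃    ┗━━━━━━━━━━━━━━━━━━━━━━━┛ 
            ┃                              


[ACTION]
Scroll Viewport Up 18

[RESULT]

                                           
                                           
                                           
                                           
                                           
                                           
                                           
                 ┏━━━━━━━━━━━━━━━━━━━━━━━┓ 
                 ┃ CheckboxTree          ┃ 
                 ┠───────────────────────┨ 
                 ┃>[-] project/          ┃ 
                 ┃   [ ] helpers.ts      ┃ 
                 ┃   [ ] cache.css       ┃ 
                 ┃   [ ] server.c        ┃ 
                 ┃   [x] types.toml      ┃ 
                 ┃   [ ] index.yaml      ┃ 
━━━━━━━━━━━━┓    ┃   [ ] database.yaml   ┃ 
itBoard     ┃    ┃   [ ] utils.json      ┃ 
────────────┨    ┃   [x] logger.css      ┃ 
 2 3 4 5 6 7┃    ┃   [ ] config.h        ┃ 


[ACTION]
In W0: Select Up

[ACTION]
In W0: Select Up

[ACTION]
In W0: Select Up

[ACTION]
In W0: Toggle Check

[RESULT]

                                           
                                           
                                           
                                           
                                           
                                           
                                           
                 ┏━━━━━━━━━━━━━━━━━━━━━━━┓ 
                 ┃ CheckboxTree          ┃ 
                 ┠───────────────────────┨ 
                 ┃>[x] project/          ┃ 
                 ┃   [x] helpers.ts      ┃ 
                 ┃   [x] cache.css       ┃ 
                 ┃   [x] server.c        ┃ 
                 ┃   [x] types.toml      ┃ 
                 ┃   [x] index.yaml      ┃ 
━━━━━━━━━━━━┓    ┃   [x] database.yaml   ┃ 
itBoard     ┃    ┃   [x] utils.json      ┃ 
────────────┨    ┃   [x] logger.css      ┃ 
 2 3 4 5 6 7┃    ┃   [x] config.h        ┃ 


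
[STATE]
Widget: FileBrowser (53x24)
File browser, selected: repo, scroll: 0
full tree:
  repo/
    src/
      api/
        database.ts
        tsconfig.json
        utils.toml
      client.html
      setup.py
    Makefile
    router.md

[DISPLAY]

> [-] repo/                                          
    [+] src/                                         
    Makefile                                         
    router.md                                        
                                                     
                                                     
                                                     
                                                     
                                                     
                                                     
                                                     
                                                     
                                                     
                                                     
                                                     
                                                     
                                                     
                                                     
                                                     
                                                     
                                                     
                                                     
                                                     
                                                     


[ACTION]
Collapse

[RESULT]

> [+] repo/                                          
                                                     
                                                     
                                                     
                                                     
                                                     
                                                     
                                                     
                                                     
                                                     
                                                     
                                                     
                                                     
                                                     
                                                     
                                                     
                                                     
                                                     
                                                     
                                                     
                                                     
                                                     
                                                     
                                                     


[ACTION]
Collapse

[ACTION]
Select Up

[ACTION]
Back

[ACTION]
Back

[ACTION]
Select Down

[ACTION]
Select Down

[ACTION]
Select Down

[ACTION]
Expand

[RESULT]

> [-] repo/                                          
    [+] src/                                         
    Makefile                                         
    router.md                                        
                                                     
                                                     
                                                     
                                                     
                                                     
                                                     
                                                     
                                                     
                                                     
                                                     
                                                     
                                                     
                                                     
                                                     
                                                     
                                                     
                                                     
                                                     
                                                     
                                                     


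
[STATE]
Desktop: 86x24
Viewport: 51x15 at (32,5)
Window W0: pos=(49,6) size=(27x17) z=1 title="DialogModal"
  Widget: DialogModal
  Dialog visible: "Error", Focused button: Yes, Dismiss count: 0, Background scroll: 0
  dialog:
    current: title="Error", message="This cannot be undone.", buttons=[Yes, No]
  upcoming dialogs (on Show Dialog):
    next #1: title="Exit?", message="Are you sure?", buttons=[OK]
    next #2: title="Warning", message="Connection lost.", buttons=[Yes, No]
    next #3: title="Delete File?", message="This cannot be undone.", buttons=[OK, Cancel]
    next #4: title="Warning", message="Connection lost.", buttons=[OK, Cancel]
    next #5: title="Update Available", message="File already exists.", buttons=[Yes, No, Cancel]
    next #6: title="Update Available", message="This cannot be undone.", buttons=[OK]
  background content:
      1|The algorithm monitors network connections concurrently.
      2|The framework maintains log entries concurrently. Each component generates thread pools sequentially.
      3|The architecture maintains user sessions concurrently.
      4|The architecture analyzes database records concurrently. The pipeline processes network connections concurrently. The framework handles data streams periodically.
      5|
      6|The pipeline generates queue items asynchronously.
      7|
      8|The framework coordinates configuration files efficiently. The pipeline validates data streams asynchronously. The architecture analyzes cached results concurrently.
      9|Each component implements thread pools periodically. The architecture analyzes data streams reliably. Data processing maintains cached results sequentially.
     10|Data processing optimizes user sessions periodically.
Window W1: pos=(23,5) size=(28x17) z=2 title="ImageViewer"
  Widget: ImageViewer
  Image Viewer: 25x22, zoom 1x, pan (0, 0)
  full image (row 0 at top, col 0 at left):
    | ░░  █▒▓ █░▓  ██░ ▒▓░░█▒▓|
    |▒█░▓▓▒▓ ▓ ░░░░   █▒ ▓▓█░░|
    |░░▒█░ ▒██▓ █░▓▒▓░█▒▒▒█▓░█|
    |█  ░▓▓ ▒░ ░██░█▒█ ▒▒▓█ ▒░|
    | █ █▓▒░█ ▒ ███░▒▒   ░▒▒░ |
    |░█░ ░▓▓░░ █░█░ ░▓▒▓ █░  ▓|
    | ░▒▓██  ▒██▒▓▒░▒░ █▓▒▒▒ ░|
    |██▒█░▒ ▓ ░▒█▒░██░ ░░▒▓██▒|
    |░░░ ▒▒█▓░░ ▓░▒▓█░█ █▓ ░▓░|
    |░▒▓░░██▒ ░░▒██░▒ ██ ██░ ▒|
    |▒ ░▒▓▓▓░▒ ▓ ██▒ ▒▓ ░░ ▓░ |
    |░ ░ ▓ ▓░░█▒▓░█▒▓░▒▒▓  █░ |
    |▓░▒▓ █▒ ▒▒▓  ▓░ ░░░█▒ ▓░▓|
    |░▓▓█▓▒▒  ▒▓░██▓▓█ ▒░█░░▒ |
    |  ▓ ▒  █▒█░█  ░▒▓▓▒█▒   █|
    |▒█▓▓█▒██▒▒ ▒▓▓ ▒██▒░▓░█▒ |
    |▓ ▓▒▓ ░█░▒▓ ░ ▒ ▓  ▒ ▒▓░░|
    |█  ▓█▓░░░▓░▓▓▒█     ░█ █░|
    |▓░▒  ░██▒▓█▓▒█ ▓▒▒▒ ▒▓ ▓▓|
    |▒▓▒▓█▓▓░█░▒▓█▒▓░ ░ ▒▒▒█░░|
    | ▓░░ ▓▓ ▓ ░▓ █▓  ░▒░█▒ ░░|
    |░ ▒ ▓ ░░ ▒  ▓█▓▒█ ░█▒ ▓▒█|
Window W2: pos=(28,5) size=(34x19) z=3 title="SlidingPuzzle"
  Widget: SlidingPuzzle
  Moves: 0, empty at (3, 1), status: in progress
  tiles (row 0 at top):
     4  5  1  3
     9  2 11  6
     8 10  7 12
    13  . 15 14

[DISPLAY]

━━━━━━━━━━━━━━━━━━━━━━━━━━━━━┓                     
idingPuzzle                  ┃━━━━━━━━━━━━━┓       
─────────────────────────────┨             ┃       
──┬────┬────┬────┐           ┃─────────────┨       
4 │  5 │  1 │  3 │           ┃m monitors ne┃       
──┼────┼────┼────┤           ┃k maintains l┃       
9 │  2 │ 11 │  6 │           ┃ture maintain┃       
──┼────┼────┼────┤           ┃ture analyzes┃       
8 │ 10 │  7 │ 12 │           ┃──────────┐  ┃       
──┼────┼────┼────┤           ┃ror       │qu┃       
3 │    │ 15 │ 14 │           ┃ot be undo│  ┃       
──┴────┴────┴────┘           ┃]  No     │es┃       
es: 0                        ┃──────────┘ts┃       
                             ┃ing optimizes┃       
                             ┃             ┃       


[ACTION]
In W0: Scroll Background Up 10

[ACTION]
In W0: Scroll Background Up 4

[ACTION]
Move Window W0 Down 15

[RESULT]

━━━━━━━━━━━━━━━━━━━━━━━━━━━━━┓                     
idingPuzzle                  ┃                     
─────────────────────────────┨━━━━━━━━━━━━━┓       
──┬────┬────┬────┐           ┃             ┃       
4 │  5 │  1 │  3 │           ┃─────────────┨       
──┼────┼────┼────┤           ┃m monitors ne┃       
9 │  2 │ 11 │  6 │           ┃k maintains l┃       
──┼────┼────┼────┤           ┃ture maintain┃       
8 │ 10 │  7 │ 12 │           ┃ture analyzes┃       
──┼────┼────┼────┤           ┃──────────┐  ┃       
3 │    │ 15 │ 14 │           ┃ror       │qu┃       
──┴────┴────┴────┘           ┃ot be undo│  ┃       
es: 0                        ┃]  No     │es┃       
                             ┃──────────┘ts┃       
                             ┃ing optimizes┃       
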